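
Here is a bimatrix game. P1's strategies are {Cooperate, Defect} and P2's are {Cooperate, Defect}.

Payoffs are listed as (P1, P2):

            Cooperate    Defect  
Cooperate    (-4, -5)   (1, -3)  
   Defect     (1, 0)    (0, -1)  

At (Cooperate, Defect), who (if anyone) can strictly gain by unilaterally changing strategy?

Neither

P1 at (Cooperate, Defect) earns 1; deviating to Defect yields 0 — not better.
P2 earns -3; deviating to Cooperate yields -5 — not better.
Neither player can strictly improve; the profile is a Nash equilibrium.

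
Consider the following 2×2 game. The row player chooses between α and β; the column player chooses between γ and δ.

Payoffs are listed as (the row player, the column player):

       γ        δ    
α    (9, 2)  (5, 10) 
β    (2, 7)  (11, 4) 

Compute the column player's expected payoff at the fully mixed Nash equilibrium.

62/11

First find p, the probability the row player plays α, from the column player's indifference between γ and δ: 2p + 7(1−p) = 10p + 4(1−p), giving p = 3/11.
Since the column player is indifferent in equilibrium, the column player's expected payoff equals the payoff from either column against (3/11, 8/11). Using γ: 2(3/11) + 7(8/11) = 62/11.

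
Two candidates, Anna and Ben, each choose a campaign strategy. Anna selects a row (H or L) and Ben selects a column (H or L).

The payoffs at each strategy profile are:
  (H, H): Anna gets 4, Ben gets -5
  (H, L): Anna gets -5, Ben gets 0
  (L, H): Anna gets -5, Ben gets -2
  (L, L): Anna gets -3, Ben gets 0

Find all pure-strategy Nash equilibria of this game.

(H, H): Ben prefers L (0 > -5) — not an equilibrium.
(H, L): Anna prefers L (-3 > -5) — not an equilibrium.
(L, H): Anna prefers H (4 > -5); Ben prefers L (0 > -2) — not an equilibrium.
(L, L): Anna gets -3 ≥ -5 from H, and Ben gets 0 ≥ -2 from H — Nash equilibrium.

(L, L)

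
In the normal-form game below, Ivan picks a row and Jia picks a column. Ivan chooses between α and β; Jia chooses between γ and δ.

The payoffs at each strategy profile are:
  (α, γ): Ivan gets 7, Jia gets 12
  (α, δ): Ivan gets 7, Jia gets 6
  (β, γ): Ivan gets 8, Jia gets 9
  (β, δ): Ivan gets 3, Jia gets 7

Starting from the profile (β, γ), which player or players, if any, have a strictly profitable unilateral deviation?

Ivan at (β, γ) earns 8; deviating to α yields 7 — not better.
Jia earns 9; deviating to δ yields 7 — not better.
Neither player can strictly improve; the profile is a Nash equilibrium.

Neither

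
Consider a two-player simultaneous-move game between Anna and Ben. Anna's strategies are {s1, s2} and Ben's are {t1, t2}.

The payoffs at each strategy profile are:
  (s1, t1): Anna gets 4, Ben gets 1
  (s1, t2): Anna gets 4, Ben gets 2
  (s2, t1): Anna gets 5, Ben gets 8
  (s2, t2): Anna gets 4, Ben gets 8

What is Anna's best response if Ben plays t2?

Against t2, Anna earns 4 from s1 and 4 from s2.
So either strategy is a best response.

either — both s1 and s2 are best responses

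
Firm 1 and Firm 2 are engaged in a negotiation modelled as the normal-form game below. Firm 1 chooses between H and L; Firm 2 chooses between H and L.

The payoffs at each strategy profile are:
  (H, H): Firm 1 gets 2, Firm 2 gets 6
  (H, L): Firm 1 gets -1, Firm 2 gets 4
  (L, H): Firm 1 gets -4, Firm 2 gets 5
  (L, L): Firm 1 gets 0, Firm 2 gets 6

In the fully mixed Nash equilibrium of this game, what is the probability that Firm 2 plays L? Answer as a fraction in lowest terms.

Let y be the probability that Firm 2 plays H. In a completely mixed equilibrium, Firm 1 must be indifferent between H and L.
Firm 1's expected payoff from H is 2y − (1−y); from L it is −4y.
Setting these equal: 3y − 1 = −4y, so y = 1/7.
Therefore Firm 2 plays L with probability 1 − 1/7 = 6/7.

6/7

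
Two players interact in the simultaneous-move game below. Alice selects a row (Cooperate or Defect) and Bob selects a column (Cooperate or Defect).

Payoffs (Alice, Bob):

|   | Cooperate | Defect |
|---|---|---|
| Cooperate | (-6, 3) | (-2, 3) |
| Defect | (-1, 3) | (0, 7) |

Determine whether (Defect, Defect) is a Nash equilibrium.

At (Defect, Defect), Alice earns 0; switching to Cooperate would give -2, so Alice has no profitable deviation.
Bob earns 7; switching to Cooperate would give 3, so Bob has no profitable deviation.
Neither player can gain by a unilateral deviation, so this profile is a Nash equilibrium.

Yes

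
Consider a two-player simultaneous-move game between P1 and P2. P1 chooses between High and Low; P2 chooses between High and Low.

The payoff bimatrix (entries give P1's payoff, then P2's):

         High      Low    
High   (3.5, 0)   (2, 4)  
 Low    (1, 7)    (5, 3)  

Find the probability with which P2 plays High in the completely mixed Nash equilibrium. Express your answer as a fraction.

Let q be the probability that P2 plays High. In a completely mixed equilibrium, P1 must be indifferent between High and Low.
P1's expected payoff from High is 3.5q + 2(1−q); from Low it is q + 5(1−q).
Setting these equal: 1.5q + 2 = −4q + 5, so q = 6/11.

6/11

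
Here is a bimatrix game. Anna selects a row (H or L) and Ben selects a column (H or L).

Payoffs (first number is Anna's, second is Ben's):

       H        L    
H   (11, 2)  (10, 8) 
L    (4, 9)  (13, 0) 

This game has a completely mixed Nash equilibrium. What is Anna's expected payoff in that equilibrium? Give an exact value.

First find q, the probability Ben plays H, from Anna's indifference between H and L: 11q + 10(1−q) = 4q + 13(1−q), giving q = 3/10.
Since Anna is indifferent in equilibrium, Anna's expected payoff equals the payoff from either row against (3/10, 7/10). Using H: 11(3/10) + 10(7/10) = 103/10.

103/10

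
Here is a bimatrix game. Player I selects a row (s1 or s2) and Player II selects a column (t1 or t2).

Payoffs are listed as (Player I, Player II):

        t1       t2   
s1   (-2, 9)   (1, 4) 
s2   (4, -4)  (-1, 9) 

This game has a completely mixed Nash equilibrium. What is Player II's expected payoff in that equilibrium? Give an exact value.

97/18

First find p, the probability Player I plays s1, from Player II's indifference between t1 and t2: 9p − 4(1−p) = 4p + 9(1−p), giving p = 13/18.
Since Player II is indifferent in equilibrium, Player II's expected payoff equals the payoff from either column against (13/18, 5/18). Using t1: 9(13/18) − 4(5/18) = 97/18.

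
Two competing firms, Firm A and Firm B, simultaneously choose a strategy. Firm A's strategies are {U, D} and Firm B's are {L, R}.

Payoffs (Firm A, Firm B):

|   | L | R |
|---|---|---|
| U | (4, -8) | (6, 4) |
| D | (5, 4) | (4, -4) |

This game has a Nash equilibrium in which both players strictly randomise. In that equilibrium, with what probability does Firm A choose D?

3/5

Let p be the probability that Firm A plays U. In a completely mixed equilibrium, Firm B must be indifferent between L and R.
Firm B's expected payoff from L is −8p + 4(1−p); from R it is 4p − 4(1−p).
Setting these equal: −12p + 4 = 8p − 4, so p = 2/5.
Therefore Firm A plays D with probability 1 − 2/5 = 3/5.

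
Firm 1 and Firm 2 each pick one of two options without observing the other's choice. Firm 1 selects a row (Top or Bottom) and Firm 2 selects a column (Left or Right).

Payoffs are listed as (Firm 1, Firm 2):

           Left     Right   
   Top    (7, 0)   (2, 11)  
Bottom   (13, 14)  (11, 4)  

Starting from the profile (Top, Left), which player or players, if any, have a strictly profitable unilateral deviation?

Both

Firm 1 at (Top, Left) earns 7; deviating to Bottom yields 13 — a strict improvement.
Firm 2 earns 0; deviating to Right yields 11 — a strict improvement.
Both Firm 1 and Firm 2 have strictly profitable deviations.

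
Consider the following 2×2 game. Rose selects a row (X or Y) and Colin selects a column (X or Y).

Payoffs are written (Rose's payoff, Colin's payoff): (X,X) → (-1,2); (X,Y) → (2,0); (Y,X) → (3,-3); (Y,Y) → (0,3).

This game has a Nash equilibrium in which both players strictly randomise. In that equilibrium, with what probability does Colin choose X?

Let c be the probability that Colin plays X. In a completely mixed equilibrium, Rose must be indifferent between X and Y.
Rose's expected payoff from X is −c + 2(1−c); from Y it is 3c.
Setting these equal: −3c + 2 = 3c, so c = 1/3.

1/3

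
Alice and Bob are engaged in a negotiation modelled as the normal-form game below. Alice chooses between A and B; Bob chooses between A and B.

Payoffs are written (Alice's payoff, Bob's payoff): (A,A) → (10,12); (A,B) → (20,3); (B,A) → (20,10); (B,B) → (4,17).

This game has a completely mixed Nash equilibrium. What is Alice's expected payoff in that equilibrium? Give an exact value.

180/13

First find y, the probability Bob plays A, from Alice's indifference between A and B: 10y + 20(1−y) = 20y + 4(1−y), giving y = 8/13.
Since Alice is indifferent in equilibrium, Alice's expected payoff equals the payoff from either row against (8/13, 5/13). Using A: 10(8/13) + 20(5/13) = 180/13.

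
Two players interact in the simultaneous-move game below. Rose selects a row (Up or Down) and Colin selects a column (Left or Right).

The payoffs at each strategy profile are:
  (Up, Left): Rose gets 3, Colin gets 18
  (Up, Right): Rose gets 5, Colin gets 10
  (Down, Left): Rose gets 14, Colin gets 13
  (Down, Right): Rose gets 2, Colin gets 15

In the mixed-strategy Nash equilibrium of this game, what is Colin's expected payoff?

14

First find x, the probability Rose plays Up, from Colin's indifference between Left and Right: 18x + 13(1−x) = 10x + 15(1−x), giving x = 1/5.
Since Colin is indifferent in equilibrium, Colin's expected payoff equals the payoff from either column against (1/5, 4/5). Using Left: 18(1/5) + 13(4/5) = 14.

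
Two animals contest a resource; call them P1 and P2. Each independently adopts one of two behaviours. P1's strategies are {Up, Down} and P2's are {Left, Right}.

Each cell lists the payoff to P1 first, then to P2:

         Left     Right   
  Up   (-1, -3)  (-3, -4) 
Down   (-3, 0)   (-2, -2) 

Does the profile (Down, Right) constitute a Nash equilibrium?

No

At (Down, Right), P1 earns -2; switching to Up would give -3, so P1 has no profitable deviation.
P2 earns -2; switching to Left would give 0, so P2 would deviate.
Since at least one player can profitably deviate, this is not a Nash equilibrium.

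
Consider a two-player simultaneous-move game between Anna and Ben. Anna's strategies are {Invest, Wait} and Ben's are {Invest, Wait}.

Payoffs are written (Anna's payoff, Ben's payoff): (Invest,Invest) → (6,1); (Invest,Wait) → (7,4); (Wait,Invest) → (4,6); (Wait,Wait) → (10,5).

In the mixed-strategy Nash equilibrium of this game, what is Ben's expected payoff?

First find p, the probability Anna plays Invest, from Ben's indifference between Invest and Wait: p + 6(1−p) = 4p + 5(1−p), giving p = 1/4.
Since Ben is indifferent in equilibrium, Ben's expected payoff equals the payoff from either column against (1/4, 3/4). Using Invest: (1/4) + 6(3/4) = 19/4.

19/4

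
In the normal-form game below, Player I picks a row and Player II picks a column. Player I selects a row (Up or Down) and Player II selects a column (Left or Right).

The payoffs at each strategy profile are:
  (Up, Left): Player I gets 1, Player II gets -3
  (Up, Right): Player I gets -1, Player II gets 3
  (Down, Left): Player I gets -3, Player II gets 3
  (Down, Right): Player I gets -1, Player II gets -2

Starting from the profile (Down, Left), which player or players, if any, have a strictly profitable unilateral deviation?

Player I at (Down, Left) earns -3; deviating to Up yields 1 — a strict improvement.
Player II earns 3; deviating to Right yields -2 — not better.
Only Player I has a strictly profitable deviation.

Player I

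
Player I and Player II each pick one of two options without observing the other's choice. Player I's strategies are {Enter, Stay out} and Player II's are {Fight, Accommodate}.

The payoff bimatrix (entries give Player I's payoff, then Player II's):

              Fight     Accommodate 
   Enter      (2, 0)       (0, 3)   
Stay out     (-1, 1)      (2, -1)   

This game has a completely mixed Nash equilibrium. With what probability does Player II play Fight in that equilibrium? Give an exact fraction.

Let q be the probability that Player II plays Fight. In a completely mixed equilibrium, Player I must be indifferent between Enter and Stay out.
Player I's expected payoff from Enter is 2q; from Stay out it is −q + 2(1−q).
Setting these equal: 2q = −3q + 2, so q = 2/5.

2/5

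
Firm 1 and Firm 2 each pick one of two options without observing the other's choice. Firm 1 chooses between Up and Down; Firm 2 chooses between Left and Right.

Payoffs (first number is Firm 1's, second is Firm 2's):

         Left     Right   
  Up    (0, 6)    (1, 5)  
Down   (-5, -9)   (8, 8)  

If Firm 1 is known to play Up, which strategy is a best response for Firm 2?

Left

Against Up, Firm 2 earns 6 from Left and 5 from Right.
So Left is the best response.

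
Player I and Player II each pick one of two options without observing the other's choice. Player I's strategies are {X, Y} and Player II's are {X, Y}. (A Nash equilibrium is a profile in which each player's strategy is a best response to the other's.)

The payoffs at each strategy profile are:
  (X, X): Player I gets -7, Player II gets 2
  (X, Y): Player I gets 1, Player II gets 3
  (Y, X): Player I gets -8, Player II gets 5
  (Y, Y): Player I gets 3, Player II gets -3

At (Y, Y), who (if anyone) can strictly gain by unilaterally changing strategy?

Player II

Player I at (Y, Y) earns 3; deviating to X yields 1 — not better.
Player II earns -3; deviating to X yields 5 — a strict improvement.
Only Player II has a strictly profitable deviation.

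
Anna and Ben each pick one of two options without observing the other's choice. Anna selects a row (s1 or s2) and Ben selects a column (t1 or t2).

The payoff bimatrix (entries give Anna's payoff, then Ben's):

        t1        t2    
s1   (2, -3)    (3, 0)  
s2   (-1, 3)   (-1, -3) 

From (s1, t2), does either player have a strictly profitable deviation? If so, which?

Anna at (s1, t2) earns 3; deviating to s2 yields -1 — not better.
Ben earns 0; deviating to t1 yields -3 — not better.
Neither player can strictly improve; the profile is a Nash equilibrium.

Neither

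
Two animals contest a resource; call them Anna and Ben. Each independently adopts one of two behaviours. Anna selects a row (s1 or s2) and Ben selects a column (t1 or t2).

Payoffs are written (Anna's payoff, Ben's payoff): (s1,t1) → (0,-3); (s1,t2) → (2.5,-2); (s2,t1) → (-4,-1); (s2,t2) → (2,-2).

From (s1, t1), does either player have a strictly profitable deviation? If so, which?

Anna at (s1, t1) earns 0; deviating to s2 yields -4 — not better.
Ben earns -3; deviating to t2 yields -2 — a strict improvement.
Only Ben has a strictly profitable deviation.

Ben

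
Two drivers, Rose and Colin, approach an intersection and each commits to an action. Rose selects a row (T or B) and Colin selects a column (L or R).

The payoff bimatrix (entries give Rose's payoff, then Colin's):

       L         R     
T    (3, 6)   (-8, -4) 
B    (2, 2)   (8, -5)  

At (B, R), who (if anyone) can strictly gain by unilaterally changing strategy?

Colin

Rose at (B, R) earns 8; deviating to T yields -8 — not better.
Colin earns -5; deviating to L yields 2 — a strict improvement.
Only Colin has a strictly profitable deviation.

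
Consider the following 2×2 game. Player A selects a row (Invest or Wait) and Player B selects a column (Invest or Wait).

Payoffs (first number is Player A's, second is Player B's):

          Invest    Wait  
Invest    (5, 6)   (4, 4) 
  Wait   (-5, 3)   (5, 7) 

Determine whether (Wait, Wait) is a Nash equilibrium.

Yes

At (Wait, Wait), Player A earns 5; switching to Invest would give 4, so Player A has no profitable deviation.
Player B earns 7; switching to Invest would give 3, so Player B has no profitable deviation.
Neither player can gain by a unilateral deviation, so this profile is a Nash equilibrium.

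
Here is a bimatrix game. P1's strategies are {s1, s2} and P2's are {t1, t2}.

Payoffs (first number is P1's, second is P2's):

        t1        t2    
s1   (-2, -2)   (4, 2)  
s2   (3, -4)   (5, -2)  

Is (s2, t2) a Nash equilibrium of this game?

Yes

At (s2, t2), P1 earns 5; switching to s1 would give 4, so P1 has no profitable deviation.
P2 earns -2; switching to t1 would give -4, so P2 has no profitable deviation.
Neither player can gain by a unilateral deviation, so this profile is a Nash equilibrium.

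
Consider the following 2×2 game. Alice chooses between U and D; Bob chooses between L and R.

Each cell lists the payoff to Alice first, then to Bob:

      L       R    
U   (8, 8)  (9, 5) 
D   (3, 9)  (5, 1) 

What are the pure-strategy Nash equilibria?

(U, L)

(U, L): Alice gets 8 ≥ 3 from D, and Bob gets 8 ≥ 5 from R — Nash equilibrium.
(U, R): Bob prefers L (8 > 5) — not an equilibrium.
(D, L): Alice prefers U (8 > 3) — not an equilibrium.
(D, R): Alice prefers U (9 > 5); Bob prefers L (9 > 1) — not an equilibrium.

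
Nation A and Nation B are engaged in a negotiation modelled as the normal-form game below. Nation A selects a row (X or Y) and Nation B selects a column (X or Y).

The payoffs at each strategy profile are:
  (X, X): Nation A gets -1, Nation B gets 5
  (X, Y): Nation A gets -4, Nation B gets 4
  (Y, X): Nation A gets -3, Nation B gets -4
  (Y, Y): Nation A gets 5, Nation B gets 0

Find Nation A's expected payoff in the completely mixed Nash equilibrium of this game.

-17/11

First find y, the probability Nation B plays X, from Nation A's indifference between X and Y: −y − 4(1−y) = −3y + 5(1−y), giving y = 9/11.
Since Nation A is indifferent in equilibrium, Nation A's expected payoff equals the payoff from either row against (9/11, 2/11). Using X: −(9/11) − 4(2/11) = -17/11.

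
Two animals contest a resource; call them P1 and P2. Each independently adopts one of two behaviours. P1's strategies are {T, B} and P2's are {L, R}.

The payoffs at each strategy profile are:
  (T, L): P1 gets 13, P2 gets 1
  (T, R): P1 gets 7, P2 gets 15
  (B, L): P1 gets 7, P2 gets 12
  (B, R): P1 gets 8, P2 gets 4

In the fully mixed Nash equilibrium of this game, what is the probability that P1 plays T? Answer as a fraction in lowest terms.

Let x be the probability that P1 plays T. In a completely mixed equilibrium, P2 must be indifferent between L and R.
P2's expected payoff from L is x + 12(1−x); from R it is 15x + 4(1−x).
Setting these equal: −11x + 12 = 11x + 4, so x = 4/11.

4/11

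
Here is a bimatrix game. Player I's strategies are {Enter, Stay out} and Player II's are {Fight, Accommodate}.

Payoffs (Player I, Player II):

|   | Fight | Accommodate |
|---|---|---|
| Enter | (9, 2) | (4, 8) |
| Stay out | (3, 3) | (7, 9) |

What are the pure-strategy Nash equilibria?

(Stay out, Accommodate)

(Enter, Fight): Player II prefers Accommodate (8 > 2) — not an equilibrium.
(Enter, Accommodate): Player I prefers Stay out (7 > 4) — not an equilibrium.
(Stay out, Fight): Player I prefers Enter (9 > 3); Player II prefers Accommodate (9 > 3) — not an equilibrium.
(Stay out, Accommodate): Player I gets 7 ≥ 4 from Enter, and Player II gets 9 ≥ 3 from Fight — Nash equilibrium.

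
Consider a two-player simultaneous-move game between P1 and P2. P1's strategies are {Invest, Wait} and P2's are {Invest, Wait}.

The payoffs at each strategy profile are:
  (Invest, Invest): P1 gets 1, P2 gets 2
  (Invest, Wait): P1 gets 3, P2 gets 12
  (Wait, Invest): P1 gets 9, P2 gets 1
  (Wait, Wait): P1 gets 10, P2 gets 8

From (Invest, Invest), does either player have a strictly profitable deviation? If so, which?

P1 at (Invest, Invest) earns 1; deviating to Wait yields 9 — a strict improvement.
P2 earns 2; deviating to Wait yields 12 — a strict improvement.
Both P1 and P2 have strictly profitable deviations.

Both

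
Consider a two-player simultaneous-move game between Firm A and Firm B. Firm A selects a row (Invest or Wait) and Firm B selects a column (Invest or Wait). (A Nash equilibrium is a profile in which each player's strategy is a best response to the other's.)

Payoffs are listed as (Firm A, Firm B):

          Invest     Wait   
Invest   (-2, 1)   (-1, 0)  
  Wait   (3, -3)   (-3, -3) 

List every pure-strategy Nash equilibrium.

(Invest, Invest): Firm A prefers Wait (3 > -2) — not an equilibrium.
(Invest, Wait): Firm B prefers Invest (1 > 0) — not an equilibrium.
(Wait, Invest): Firm A gets 3 ≥ -2 from Invest, and Firm B gets -3 ≥ -3 from Wait — Nash equilibrium.
(Wait, Wait): Firm A prefers Invest (-1 > -3) — not an equilibrium.

(Wait, Invest)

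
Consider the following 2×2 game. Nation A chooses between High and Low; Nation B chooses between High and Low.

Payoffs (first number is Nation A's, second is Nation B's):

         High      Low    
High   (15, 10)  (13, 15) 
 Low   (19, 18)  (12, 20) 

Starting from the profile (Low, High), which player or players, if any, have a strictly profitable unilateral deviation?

Nation B

Nation A at (Low, High) earns 19; deviating to High yields 15 — not better.
Nation B earns 18; deviating to Low yields 20 — a strict improvement.
Only Nation B has a strictly profitable deviation.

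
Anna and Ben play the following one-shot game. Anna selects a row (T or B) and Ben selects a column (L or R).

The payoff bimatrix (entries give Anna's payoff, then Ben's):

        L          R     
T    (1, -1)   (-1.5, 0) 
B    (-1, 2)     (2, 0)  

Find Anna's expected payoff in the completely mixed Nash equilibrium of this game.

First find q, the probability Ben plays L, from Anna's indifference between T and B: q − 1.5(1−q) = −q + 2(1−q), giving q = 7/11.
Since Anna is indifferent in equilibrium, Anna's expected payoff equals the payoff from either row against (7/11, 4/11). Using T: (7/11) − 1.5(4/11) = 1/11.

1/11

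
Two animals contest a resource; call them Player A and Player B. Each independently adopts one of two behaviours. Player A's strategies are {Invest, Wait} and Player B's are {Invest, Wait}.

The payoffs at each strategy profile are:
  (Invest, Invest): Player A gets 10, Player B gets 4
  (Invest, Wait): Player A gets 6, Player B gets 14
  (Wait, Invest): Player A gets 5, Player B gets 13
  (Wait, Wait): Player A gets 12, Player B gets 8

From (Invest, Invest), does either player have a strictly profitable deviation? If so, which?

Player B

Player A at (Invest, Invest) earns 10; deviating to Wait yields 5 — not better.
Player B earns 4; deviating to Wait yields 14 — a strict improvement.
Only Player B has a strictly profitable deviation.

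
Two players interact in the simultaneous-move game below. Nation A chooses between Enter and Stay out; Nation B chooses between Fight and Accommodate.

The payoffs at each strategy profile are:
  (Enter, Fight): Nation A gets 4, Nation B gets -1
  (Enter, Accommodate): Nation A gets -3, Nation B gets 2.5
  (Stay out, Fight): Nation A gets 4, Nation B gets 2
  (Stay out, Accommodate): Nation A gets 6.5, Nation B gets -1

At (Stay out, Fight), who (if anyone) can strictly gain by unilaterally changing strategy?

Neither

Nation A at (Stay out, Fight) earns 4; deviating to Enter yields 4 — not better.
Nation B earns 2; deviating to Accommodate yields -1 — not better.
Neither player can strictly improve; the profile is a Nash equilibrium.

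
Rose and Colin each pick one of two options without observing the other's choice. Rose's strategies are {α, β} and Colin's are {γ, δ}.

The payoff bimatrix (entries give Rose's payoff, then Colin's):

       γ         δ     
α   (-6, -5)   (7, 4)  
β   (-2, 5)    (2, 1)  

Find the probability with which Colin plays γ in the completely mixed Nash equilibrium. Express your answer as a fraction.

5/9

Let q be the probability that Colin plays γ. In a completely mixed equilibrium, Rose must be indifferent between α and β.
Rose's expected payoff from α is −6q + 7(1−q); from β it is −2q + 2(1−q).
Setting these equal: −13q + 7 = −4q + 2, so q = 5/9.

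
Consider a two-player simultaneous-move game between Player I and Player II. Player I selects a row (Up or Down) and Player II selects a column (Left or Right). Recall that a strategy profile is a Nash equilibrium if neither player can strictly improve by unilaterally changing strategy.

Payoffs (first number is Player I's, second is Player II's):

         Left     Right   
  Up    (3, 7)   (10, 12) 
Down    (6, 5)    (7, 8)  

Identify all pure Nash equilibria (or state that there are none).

(Up, Right)

(Up, Left): Player I prefers Down (6 > 3); Player II prefers Right (12 > 7) — not an equilibrium.
(Up, Right): Player I gets 10 ≥ 7 from Down, and Player II gets 12 ≥ 7 from Left — Nash equilibrium.
(Down, Left): Player II prefers Right (8 > 5) — not an equilibrium.
(Down, Right): Player I prefers Up (10 > 7) — not an equilibrium.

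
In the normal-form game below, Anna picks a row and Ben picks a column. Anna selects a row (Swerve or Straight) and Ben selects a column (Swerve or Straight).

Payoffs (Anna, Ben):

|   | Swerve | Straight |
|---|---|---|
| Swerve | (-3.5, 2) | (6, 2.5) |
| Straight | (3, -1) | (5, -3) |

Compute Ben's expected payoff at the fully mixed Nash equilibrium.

First find p, the probability Anna plays Swerve, from Ben's indifference between Swerve and Straight: 2p − (1−p) = 2.5p − 3(1−p), giving p = 4/5.
Since Ben is indifferent in equilibrium, Ben's expected payoff equals the payoff from either column against (4/5, 1/5). Using Swerve: 2(4/5) − (1/5) = 7/5.

7/5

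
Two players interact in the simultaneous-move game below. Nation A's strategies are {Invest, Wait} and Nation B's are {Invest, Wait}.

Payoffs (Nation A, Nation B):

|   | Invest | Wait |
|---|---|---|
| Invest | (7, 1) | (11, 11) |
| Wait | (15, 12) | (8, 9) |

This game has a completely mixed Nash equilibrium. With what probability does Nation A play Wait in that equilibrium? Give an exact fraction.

10/13

Let x be the probability that Nation A plays Invest. In a completely mixed equilibrium, Nation B must be indifferent between Invest and Wait.
Nation B's expected payoff from Invest is x + 12(1−x); from Wait it is 11x + 9(1−x).
Setting these equal: −11x + 12 = 2x + 9, so x = 3/13.
Therefore Nation A plays Wait with probability 1 − 3/13 = 10/13.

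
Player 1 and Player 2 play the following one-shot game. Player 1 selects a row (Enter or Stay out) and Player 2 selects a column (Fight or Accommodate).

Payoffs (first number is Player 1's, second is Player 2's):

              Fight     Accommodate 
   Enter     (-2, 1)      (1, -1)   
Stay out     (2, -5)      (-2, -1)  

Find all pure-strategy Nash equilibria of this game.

none

(Enter, Fight): Player 1 prefers Stay out (2 > -2) — not an equilibrium.
(Enter, Accommodate): Player 2 prefers Fight (1 > -1) — not an equilibrium.
(Stay out, Fight): Player 2 prefers Accommodate (-1 > -5) — not an equilibrium.
(Stay out, Accommodate): Player 1 prefers Enter (1 > -2) — not an equilibrium.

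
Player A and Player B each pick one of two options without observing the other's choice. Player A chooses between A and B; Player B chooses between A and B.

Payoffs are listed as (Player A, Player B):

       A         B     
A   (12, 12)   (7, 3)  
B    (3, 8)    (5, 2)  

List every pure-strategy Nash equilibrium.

(A, A): Player A gets 12 ≥ 3 from B, and Player B gets 12 ≥ 3 from B — Nash equilibrium.
(A, B): Player B prefers A (12 > 3) — not an equilibrium.
(B, A): Player A prefers A (12 > 3) — not an equilibrium.
(B, B): Player A prefers A (7 > 5); Player B prefers A (8 > 2) — not an equilibrium.

(A, A)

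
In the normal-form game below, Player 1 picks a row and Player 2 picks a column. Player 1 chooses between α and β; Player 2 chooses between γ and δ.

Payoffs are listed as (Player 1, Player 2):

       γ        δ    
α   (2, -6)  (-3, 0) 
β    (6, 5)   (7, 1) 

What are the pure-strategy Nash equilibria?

(α, γ): Player 1 prefers β (6 > 2); Player 2 prefers δ (0 > -6) — not an equilibrium.
(α, δ): Player 1 prefers β (7 > -3) — not an equilibrium.
(β, γ): Player 1 gets 6 ≥ 2 from α, and Player 2 gets 5 ≥ 1 from δ — Nash equilibrium.
(β, δ): Player 2 prefers γ (5 > 1) — not an equilibrium.

(β, γ)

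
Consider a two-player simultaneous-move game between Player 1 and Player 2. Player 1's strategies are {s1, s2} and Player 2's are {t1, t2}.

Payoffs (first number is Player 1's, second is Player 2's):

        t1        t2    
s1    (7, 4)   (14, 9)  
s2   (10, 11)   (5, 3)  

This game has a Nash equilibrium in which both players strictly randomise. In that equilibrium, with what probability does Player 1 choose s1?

Let r be the probability that Player 1 plays s1. In a completely mixed equilibrium, Player 2 must be indifferent between t1 and t2.
Player 2's expected payoff from t1 is 4r + 11(1−r); from t2 it is 9r + 3(1−r).
Setting these equal: −7r + 11 = 6r + 3, so r = 8/13.

8/13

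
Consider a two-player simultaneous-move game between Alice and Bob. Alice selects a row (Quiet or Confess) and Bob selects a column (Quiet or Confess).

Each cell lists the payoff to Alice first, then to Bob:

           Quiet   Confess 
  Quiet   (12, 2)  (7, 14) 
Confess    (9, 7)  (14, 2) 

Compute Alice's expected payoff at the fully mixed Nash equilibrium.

21/2

First find y, the probability Bob plays Quiet, from Alice's indifference between Quiet and Confess: 12y + 7(1−y) = 9y + 14(1−y), giving y = 7/10.
Since Alice is indifferent in equilibrium, Alice's expected payoff equals the payoff from either row against (7/10, 3/10). Using Quiet: 12(7/10) + 7(3/10) = 21/2.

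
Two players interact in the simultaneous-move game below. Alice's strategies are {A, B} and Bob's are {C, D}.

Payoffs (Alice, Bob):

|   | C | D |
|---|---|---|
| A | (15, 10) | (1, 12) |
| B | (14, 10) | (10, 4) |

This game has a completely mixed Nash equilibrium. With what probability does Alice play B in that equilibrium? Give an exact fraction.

1/4

Let x be the probability that Alice plays A. In a completely mixed equilibrium, Bob must be indifferent between C and D.
Bob's expected payoff from C is 10x + 10(1−x); from D it is 12x + 4(1−x).
Setting these equal: 10 = 8x + 4, so x = 3/4.
Therefore Alice plays B with probability 1 − 3/4 = 1/4.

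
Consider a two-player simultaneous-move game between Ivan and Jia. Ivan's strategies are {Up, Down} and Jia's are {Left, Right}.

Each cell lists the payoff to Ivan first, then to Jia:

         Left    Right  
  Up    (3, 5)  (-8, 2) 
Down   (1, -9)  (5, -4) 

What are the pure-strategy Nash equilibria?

(Up, Left) and (Down, Right)

(Up, Left): Ivan gets 3 ≥ 1 from Down, and Jia gets 5 ≥ 2 from Right — Nash equilibrium.
(Up, Right): Ivan prefers Down (5 > -8); Jia prefers Left (5 > 2) — not an equilibrium.
(Down, Left): Ivan prefers Up (3 > 1); Jia prefers Right (-4 > -9) — not an equilibrium.
(Down, Right): Ivan gets 5 ≥ -8 from Up, and Jia gets -4 ≥ -9 from Left — Nash equilibrium.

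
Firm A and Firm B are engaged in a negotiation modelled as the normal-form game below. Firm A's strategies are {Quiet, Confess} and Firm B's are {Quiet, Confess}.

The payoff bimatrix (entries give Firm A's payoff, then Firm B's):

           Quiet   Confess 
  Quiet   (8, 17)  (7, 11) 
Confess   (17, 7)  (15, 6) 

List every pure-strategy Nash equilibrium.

(Confess, Quiet)

(Quiet, Quiet): Firm A prefers Confess (17 > 8) — not an equilibrium.
(Quiet, Confess): Firm A prefers Confess (15 > 7); Firm B prefers Quiet (17 > 11) — not an equilibrium.
(Confess, Quiet): Firm A gets 17 ≥ 8 from Quiet, and Firm B gets 7 ≥ 6 from Confess — Nash equilibrium.
(Confess, Confess): Firm B prefers Quiet (7 > 6) — not an equilibrium.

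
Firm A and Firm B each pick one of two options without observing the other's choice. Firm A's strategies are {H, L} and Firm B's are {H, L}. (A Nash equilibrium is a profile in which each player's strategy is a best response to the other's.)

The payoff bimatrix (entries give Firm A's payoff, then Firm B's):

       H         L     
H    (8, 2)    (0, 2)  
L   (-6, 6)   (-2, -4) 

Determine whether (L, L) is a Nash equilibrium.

At (L, L), Firm A earns -2; switching to H would give 0, so Firm A would deviate.
Firm B earns -4; switching to H would give 6, so Firm B would deviate.
Since at least one player can profitably deviate, this is not a Nash equilibrium.

No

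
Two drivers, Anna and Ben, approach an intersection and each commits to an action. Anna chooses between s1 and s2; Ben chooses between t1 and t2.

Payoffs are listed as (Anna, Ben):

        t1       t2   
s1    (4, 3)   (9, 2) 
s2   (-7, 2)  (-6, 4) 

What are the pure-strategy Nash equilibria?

(s1, t1): Anna gets 4 ≥ -7 from s2, and Ben gets 3 ≥ 2 from t2 — Nash equilibrium.
(s1, t2): Ben prefers t1 (3 > 2) — not an equilibrium.
(s2, t1): Anna prefers s1 (4 > -7); Ben prefers t2 (4 > 2) — not an equilibrium.
(s2, t2): Anna prefers s1 (9 > -6) — not an equilibrium.

(s1, t1)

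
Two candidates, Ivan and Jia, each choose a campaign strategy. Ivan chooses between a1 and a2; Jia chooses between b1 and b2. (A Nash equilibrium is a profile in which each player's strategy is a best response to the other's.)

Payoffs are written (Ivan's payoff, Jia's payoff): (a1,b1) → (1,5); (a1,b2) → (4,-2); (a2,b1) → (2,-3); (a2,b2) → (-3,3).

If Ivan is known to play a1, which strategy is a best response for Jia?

b1

Against a1, Jia earns 5 from b1 and -2 from b2.
So b1 is the best response.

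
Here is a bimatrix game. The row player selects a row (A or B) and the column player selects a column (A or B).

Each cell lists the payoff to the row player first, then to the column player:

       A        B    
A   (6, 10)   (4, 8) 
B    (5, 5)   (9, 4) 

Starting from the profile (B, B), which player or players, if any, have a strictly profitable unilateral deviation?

The row player at (B, B) earns 9; deviating to A yields 4 — not better.
The column player earns 4; deviating to A yields 5 — a strict improvement.
Only the column player has a strictly profitable deviation.

The column player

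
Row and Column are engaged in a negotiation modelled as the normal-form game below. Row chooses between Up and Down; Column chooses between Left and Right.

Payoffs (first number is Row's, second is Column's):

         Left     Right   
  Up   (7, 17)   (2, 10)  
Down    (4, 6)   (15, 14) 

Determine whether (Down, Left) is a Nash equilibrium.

No

At (Down, Left), Row earns 4; switching to Up would give 7, so Row would deviate.
Column earns 6; switching to Right would give 14, so Column would deviate.
Since at least one player can profitably deviate, this is not a Nash equilibrium.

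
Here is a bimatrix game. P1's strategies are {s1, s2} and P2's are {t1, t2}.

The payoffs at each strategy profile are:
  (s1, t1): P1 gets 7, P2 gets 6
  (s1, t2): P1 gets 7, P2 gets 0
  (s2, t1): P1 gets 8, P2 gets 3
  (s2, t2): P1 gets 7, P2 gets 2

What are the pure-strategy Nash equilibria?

(s1, t1): P1 prefers s2 (8 > 7) — not an equilibrium.
(s1, t2): P2 prefers t1 (6 > 0) — not an equilibrium.
(s2, t1): P1 gets 8 ≥ 7 from s1, and P2 gets 3 ≥ 2 from t2 — Nash equilibrium.
(s2, t2): P2 prefers t1 (3 > 2) — not an equilibrium.

(s2, t1)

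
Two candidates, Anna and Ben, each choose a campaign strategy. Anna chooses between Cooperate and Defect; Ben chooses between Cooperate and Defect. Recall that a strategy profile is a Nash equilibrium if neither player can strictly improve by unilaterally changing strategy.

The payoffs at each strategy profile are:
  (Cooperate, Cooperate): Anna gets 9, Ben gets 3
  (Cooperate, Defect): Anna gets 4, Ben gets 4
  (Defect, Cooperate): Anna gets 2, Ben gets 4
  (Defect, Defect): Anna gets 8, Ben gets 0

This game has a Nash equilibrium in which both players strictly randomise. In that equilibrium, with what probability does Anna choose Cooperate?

Let p be the probability that Anna plays Cooperate. In a completely mixed equilibrium, Ben must be indifferent between Cooperate and Defect.
Ben's expected payoff from Cooperate is 3p + 4(1−p); from Defect it is 4p.
Setting these equal: −p + 4 = 4p, so p = 4/5.

4/5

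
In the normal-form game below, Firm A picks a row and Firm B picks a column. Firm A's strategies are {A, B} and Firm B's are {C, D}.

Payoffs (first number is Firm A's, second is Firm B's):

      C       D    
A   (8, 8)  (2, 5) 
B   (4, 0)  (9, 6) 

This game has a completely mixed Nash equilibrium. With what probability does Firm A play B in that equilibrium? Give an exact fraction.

1/3

Let p be the probability that Firm A plays A. In a completely mixed equilibrium, Firm B must be indifferent between C and D.
Firm B's expected payoff from C is 8p; from D it is 5p + 6(1−p).
Setting these equal: 8p = −p + 6, so p = 2/3.
Therefore Firm A plays B with probability 1 − 2/3 = 1/3.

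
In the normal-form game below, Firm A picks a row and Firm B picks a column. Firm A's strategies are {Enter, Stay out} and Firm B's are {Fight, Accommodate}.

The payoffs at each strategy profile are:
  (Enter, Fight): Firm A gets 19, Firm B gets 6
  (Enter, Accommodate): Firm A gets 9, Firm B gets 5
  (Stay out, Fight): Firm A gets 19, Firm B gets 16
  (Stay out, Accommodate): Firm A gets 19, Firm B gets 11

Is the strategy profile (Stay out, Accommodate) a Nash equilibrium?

At (Stay out, Accommodate), Firm A earns 19; switching to Enter would give 9, so Firm A has no profitable deviation.
Firm B earns 11; switching to Fight would give 16, so Firm B would deviate.
Since at least one player can profitably deviate, this is not a Nash equilibrium.

No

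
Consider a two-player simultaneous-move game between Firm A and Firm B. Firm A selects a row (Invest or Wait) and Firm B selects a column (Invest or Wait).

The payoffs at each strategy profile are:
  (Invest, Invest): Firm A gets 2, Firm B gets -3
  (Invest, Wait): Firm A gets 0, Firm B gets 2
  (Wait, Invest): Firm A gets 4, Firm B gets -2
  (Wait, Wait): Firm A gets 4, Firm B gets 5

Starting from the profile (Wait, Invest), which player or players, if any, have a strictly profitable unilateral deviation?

Firm B

Firm A at (Wait, Invest) earns 4; deviating to Invest yields 2 — not better.
Firm B earns -2; deviating to Wait yields 5 — a strict improvement.
Only Firm B has a strictly profitable deviation.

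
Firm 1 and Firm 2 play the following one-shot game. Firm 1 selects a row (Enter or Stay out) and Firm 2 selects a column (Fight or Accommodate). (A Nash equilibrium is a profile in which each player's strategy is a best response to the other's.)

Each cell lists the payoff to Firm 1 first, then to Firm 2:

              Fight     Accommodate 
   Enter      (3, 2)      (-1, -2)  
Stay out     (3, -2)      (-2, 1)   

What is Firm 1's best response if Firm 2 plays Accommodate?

Against Accommodate, Firm 1 earns -1 from Enter and -2 from Stay out.
So Enter is the best response.

Enter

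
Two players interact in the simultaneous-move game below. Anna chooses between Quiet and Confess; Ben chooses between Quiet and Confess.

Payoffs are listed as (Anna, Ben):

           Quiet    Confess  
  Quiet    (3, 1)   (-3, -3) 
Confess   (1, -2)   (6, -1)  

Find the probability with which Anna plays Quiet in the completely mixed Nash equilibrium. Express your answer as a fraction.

1/5

Let p be the probability that Anna plays Quiet. In a completely mixed equilibrium, Ben must be indifferent between Quiet and Confess.
Ben's expected payoff from Quiet is p − 2(1−p); from Confess it is −3p − (1−p).
Setting these equal: 3p − 2 = −2p − 1, so p = 1/5.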